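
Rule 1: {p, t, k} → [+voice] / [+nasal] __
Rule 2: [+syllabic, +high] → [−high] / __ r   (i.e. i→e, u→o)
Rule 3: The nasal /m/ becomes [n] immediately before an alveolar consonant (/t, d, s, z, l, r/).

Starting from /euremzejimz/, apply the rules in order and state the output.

eorenzejinz

Rule 1 (post-nasal voicing): no segment meets the environment; /euremzejimz/ is unchanged.
Rule 2 (pre-rhotic lowering): /u/ is a high vowel immediately before /r/, so it lowers to [o]. /euremzejimz/ → eoremzejimz.
Rule 3 (nasal place assimilation): /m/ precedes the alveolar consonant /z/, so it assimilates in place to [n]. /m/ precedes the alveolar consonant /z/, so it assimilates in place to [n]. /eoremzejimz/ → eorenzejinz.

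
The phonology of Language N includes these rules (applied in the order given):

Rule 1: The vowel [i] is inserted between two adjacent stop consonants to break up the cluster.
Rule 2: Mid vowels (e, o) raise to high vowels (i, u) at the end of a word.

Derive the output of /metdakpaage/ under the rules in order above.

Rule 1 (stop-cluster i-epenthesis): /t/ and /d/ form a stop–stop cluster, so [i] is inserted between them. /k/ and /p/ form a stop–stop cluster, so [i] is inserted between them. /metdakpaage/ → metidakipaage.
Rule 2 (final vowel raising): /e/ is a mid vowel in word-final position, so it raises to [i]. /metidakipaage/ → metidakipaagi.

metidakipaagi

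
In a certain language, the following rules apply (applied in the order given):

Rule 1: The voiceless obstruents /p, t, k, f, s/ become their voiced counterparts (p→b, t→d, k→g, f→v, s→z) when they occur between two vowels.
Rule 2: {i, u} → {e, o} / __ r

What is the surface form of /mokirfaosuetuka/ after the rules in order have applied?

Rule 1 (intervocalic voicing): /k/ is a voiceless obstruent between vowels /o/ and /i/, so it voices to [g]. /s/ is a voiceless obstruent between vowels /o/ and /u/, so it voices to [z]. /t/ is a voiceless obstruent between vowels /e/ and /u/, so it voices to [d]. /k/ is a voiceless obstruent between vowels /u/ and /a/, so it voices to [g]. /mokirfaosuetuka/ → mogirfaozueduga.
Rule 2 (pre-rhotic lowering): /i/ is a high vowel immediately before /r/, so it lowers to [e]. /mogirfaozueduga/ → mogerfaozueduga.

mogerfaozueduga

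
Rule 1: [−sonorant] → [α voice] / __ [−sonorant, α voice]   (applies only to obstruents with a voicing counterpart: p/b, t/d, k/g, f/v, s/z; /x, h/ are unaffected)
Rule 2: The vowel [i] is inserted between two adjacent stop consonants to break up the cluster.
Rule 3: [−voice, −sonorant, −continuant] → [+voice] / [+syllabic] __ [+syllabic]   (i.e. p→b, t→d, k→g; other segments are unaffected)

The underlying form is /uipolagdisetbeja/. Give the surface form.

Rule 1 (regressive voicing assimilation): /t/ precedes the voiced obstruent /b/, so it voices to [d] by assimilation. /uipolagdisetbeja/ → uipolagdisedbeja.
Rule 2 (stop-cluster i-epenthesis): /g/ and /d/ form a stop–stop cluster, so [i] is inserted between them. /d/ and /b/ form a stop–stop cluster, so [i] is inserted between them. /uipolagdisedbeja/ → uipolagidisedibeja.
Rule 3 (intervocalic voicing): /p/ is a voiceless stop between vowels /i/ and /o/, so it voices to [b]. /uipolagidisedibeja/ → uibolagidisedibeja.

uibolagidisedibeja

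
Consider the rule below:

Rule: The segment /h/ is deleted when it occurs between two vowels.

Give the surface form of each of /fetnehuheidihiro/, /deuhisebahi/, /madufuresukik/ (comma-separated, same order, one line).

/fetnehuheidihiro/: /h/ occurs between vowels /e/ and /u/, so it deletes. /h/ occurs between vowels /u/ and /e/, so it deletes. /h/ occurs between vowels /i/ and /i/, so it deletes. → [fetneueidiiro].
/deuhisebahi/: /h/ occurs between vowels /u/ and /i/, so it deletes. /h/ occurs between vowels /a/ and /i/, so it deletes. → [deuisebai].
/madufuresukik/: the rule's environment is not met; surfaces unchanged as [madufuresukik].

fetneueidiiro, deuisebai, madufuresukik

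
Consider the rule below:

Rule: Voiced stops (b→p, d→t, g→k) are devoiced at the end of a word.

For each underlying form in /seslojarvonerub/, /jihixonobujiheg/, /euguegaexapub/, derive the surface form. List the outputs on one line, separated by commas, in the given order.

/seslojarvonerub/: /b/ is a voiced stop in word-final position, so it devoices to [p]. → [seslojarvonerup].
/jihixonobujiheg/: /g/ is a voiced stop in word-final position, so it devoices to [k]. → [jihixonobujihek].
/euguegaexapub/: /b/ is a voiced stop in word-final position, so it devoices to [p]. → [euguegaexapup].

seslojarvonerup, jihixonobujihek, euguegaexapup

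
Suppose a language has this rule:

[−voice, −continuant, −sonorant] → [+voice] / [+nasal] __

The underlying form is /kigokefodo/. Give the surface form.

kigokefodo

No segment of /kigokefodo/ meets the structural description of the rule, so the form surfaces unchanged.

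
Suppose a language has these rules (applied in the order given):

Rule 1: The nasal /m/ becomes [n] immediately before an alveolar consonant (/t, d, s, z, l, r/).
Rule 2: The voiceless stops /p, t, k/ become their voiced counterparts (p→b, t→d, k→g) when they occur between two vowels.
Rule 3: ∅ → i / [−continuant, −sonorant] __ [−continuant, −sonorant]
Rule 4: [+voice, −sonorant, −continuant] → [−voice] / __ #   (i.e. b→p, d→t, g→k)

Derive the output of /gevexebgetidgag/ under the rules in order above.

gevexebigedidigak

Rule 1 (nasal place assimilation): no segment meets the environment; /gevexebgetidgag/ is unchanged.
Rule 2 (intervocalic voicing): /t/ is a voiceless stop between vowels /e/ and /i/, so it voices to [d]. /gevexebgetidgag/ → gevexebgedidgag.
Rule 3 (stop-cluster i-epenthesis): /b/ and /g/ form a stop–stop cluster, so [i] is inserted between them. /d/ and /g/ form a stop–stop cluster, so [i] is inserted between them. /gevexebgedidgag/ → gevexebigedidigag.
Rule 4 (final devoicing): /g/ is a voiced stop in word-final position, so it devoices to [k]. /gevexebigedidigag/ → gevexebigedidigak.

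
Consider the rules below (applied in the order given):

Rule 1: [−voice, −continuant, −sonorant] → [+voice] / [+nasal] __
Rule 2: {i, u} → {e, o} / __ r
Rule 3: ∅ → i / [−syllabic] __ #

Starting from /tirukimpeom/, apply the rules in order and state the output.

Rule 1 (post-nasal voicing): /p/ is a voiceless stop immediately after the nasal /m/, so it voices to [b]. /tirukimpeom/ → tirukimbeom.
Rule 2 (pre-rhotic lowering): /i/ is a high vowel immediately before /r/, so it lowers to [e]. /tirukimbeom/ → terukimbeom.
Rule 3 (final i-epenthesis): the form ends in the consonant /m/, so [i] is inserted word-finally. /terukimbeom/ → terukimbeomi.

terukimbeomi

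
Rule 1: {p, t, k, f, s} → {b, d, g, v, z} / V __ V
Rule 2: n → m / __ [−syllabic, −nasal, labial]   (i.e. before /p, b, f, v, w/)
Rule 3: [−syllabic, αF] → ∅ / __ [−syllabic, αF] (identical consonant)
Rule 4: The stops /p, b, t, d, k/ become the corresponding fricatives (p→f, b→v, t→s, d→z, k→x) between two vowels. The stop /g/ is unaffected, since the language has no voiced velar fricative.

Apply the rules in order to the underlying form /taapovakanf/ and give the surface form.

taavovagamf

Rule 1 (intervocalic voicing): /p/ is a voiceless obstruent between vowels /a/ and /o/, so it voices to [b]. /k/ is a voiceless obstruent between vowels /a/ and /a/, so it voices to [g]. /taapovakanf/ → taabovaganf.
Rule 2 (nasal place assimilation): /n/ precedes the labial consonant /f/, so it assimilates in place to [m]. /taabovaganf/ → taabovagamf.
Rule 3 (degemination): no segment meets the environment; /taabovagamf/ is unchanged.
Rule 4 (intervocalic spirantization): /b/ is a stop between vowels /a/ and /o/, so it spirantizes to the fricative [v]. /taabovagamf/ → taavovagamf.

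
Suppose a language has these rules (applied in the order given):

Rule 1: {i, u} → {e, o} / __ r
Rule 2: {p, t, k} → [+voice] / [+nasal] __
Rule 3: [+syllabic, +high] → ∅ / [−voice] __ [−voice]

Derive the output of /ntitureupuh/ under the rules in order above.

nditoreuph

Rule 1 (pre-rhotic lowering): /u/ is a high vowel immediately before /r/, so it lowers to [o]. /ntitureupuh/ → ntitoreupuh.
Rule 2 (post-nasal voicing): /t/ is a voiceless stop immediately after the nasal /n/, so it voices to [d]. /ntitoreupuh/ → nditoreupuh.
Rule 3 (high vowel syncope): /u/ is a high vowel flanked by voiceless consonants /p/ and /h/, so it deletes. /nditoreupuh/ → nditoreuph.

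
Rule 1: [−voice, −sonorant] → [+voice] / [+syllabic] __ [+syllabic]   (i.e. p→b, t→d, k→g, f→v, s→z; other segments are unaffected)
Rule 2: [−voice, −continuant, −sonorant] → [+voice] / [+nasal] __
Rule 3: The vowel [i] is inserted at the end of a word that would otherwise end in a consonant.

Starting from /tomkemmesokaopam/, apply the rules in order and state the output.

tomgemmezogaobami

Rule 1 (intervocalic voicing): /s/ is a voiceless obstruent between vowels /e/ and /o/, so it voices to [z]. /k/ is a voiceless obstruent between vowels /o/ and /a/, so it voices to [g]. /p/ is a voiceless obstruent between vowels /o/ and /a/, so it voices to [b]. /tomkemmesokaopam/ → tomkemmezogaobam.
Rule 2 (post-nasal voicing): /k/ is a voiceless stop immediately after the nasal /m/, so it voices to [g]. /tomkemmezogaobam/ → tomgemmezogaobam.
Rule 3 (final i-epenthesis): the form ends in the consonant /m/, so [i] is inserted word-finally. /tomgemmezogaobam/ → tomgemmezogaobami.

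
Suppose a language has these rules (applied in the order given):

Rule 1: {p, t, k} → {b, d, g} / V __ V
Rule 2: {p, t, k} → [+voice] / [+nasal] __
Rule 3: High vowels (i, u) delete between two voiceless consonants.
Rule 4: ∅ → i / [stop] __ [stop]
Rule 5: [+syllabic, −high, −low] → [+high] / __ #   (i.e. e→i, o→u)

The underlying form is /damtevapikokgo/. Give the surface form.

Rule 1 (intervocalic voicing): /p/ is a voiceless stop between vowels /a/ and /i/, so it voices to [b]. /k/ is a voiceless stop between vowels /i/ and /o/, so it voices to [g]. /damtevapikokgo/ → damtevabigokgo.
Rule 2 (post-nasal voicing): /t/ is a voiceless stop immediately after the nasal /m/, so it voices to [d]. /damtevabigokgo/ → damdevabigokgo.
Rule 3 (high vowel syncope): no segment meets the environment; /damdevabigokgo/ is unchanged.
Rule 4 (stop-cluster i-epenthesis): /k/ and /g/ form a stop–stop cluster, so [i] is inserted between them. /damdevabigokgo/ → damdevabigokigo.
Rule 5 (final vowel raising): /o/ is a mid vowel in word-final position, so it raises to [u]. /damdevabigokigo/ → damdevabigokigu.

damdevabigokigu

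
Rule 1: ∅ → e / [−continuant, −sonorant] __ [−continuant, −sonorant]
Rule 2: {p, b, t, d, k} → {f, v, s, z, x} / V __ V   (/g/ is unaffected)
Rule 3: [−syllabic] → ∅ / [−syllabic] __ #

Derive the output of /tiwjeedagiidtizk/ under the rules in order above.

Rule 1 (stop-cluster e-epenthesis): /d/ and /t/ form a stop–stop cluster, so [e] is inserted between them. /tiwjeedagiidtizk/ → tiwjeedagiidetizk.
Rule 2 (intervocalic spirantization): /d/ is a stop between vowels /e/ and /a/, so it spirantizes to the fricative [z]. /d/ is a stop between vowels /i/ and /e/, so it spirantizes to the fricative [z]. /t/ is a stop between vowels /e/ and /i/, so it spirantizes to the fricative [s]. /tiwjeedagiidetizk/ → tiwjeezagiizesizk.
Rule 3 (final cluster simplification): /k/ is the second consonant of a word-final cluster /zk/, so it deletes. /tiwjeezagiizesizk/ → tiwjeezagiizesiz.

tiwjeezagiizesiz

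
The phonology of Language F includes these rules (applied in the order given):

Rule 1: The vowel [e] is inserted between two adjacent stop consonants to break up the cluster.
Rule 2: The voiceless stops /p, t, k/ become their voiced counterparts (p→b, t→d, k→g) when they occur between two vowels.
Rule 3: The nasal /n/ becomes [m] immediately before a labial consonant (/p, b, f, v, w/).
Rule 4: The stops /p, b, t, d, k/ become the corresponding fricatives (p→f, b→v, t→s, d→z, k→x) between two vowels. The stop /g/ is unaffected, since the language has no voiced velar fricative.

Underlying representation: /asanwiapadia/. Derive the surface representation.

asamwiavazia

Rule 1 (stop-cluster e-epenthesis): no segment meets the environment; /asanwiapadia/ is unchanged.
Rule 2 (intervocalic voicing): /p/ is a voiceless stop between vowels /a/ and /a/, so it voices to [b]. /asanwiapadia/ → asanwiabadia.
Rule 3 (nasal place assimilation): /n/ precedes the labial consonant /w/, so it assimilates in place to [m]. /asanwiabadia/ → asamwiabadia.
Rule 4 (intervocalic spirantization): /b/ is a stop between vowels /a/ and /a/, so it spirantizes to the fricative [v]. /d/ is a stop between vowels /a/ and /i/, so it spirantizes to the fricative [z]. /asamwiabadia/ → asamwiavazia.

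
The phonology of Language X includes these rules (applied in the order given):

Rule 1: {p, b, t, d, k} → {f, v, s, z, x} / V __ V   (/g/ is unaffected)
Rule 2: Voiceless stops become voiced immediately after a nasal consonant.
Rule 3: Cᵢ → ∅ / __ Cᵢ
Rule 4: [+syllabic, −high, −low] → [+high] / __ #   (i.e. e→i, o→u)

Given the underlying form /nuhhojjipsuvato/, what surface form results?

Rule 1 (intervocalic spirantization): /t/ is a stop between vowels /a/ and /o/, so it spirantizes to the fricative [s]. /nuhhojjipsuvato/ → nuhhojjipsuvaso.
Rule 2 (post-nasal voicing): no segment meets the environment; /nuhhojjipsuvaso/ is unchanged.
Rule 3 (degemination): /hh/ is a geminate; the first /h/ deletes. /jj/ is a geminate; the first /j/ deletes. /nuhhojjipsuvaso/ → nuhojipsuvaso.
Rule 4 (final vowel raising): /o/ is a mid vowel in word-final position, so it raises to [u]. /nuhojipsuvaso/ → nuhojipsuvasu.

nuhojipsuvasu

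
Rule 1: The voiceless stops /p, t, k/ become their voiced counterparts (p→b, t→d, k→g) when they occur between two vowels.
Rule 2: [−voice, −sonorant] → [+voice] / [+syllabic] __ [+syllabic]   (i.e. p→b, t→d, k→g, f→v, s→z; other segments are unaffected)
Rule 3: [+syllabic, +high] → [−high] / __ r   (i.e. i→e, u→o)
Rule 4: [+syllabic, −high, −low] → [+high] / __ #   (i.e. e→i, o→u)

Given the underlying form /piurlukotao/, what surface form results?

piorlugodau

Rule 1 (intervocalic voicing): /k/ is a voiceless stop between vowels /u/ and /o/, so it voices to [g]. /t/ is a voiceless stop between vowels /o/ and /a/, so it voices to [d]. /piurlukotao/ → piurlugodao.
Rule 2 (intervocalic voicing): no segment meets the environment; /piurlugodao/ is unchanged.
Rule 3 (pre-rhotic lowering): /u/ is a high vowel immediately before /r/, so it lowers to [o]. /piurlugodao/ → piorlugodao.
Rule 4 (final vowel raising): /o/ is a mid vowel in word-final position, so it raises to [u]. /piorlugodao/ → piorlugodau.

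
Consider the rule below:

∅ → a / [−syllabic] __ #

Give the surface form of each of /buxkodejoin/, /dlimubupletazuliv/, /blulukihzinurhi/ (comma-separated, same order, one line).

/buxkodejoin/: the form ends in the consonant /n/, so [a] is inserted word-finally. → [buxkodejoina].
/dlimubupletazuliv/: the form ends in the consonant /v/, so [a] is inserted word-finally. → [dlimubupletazuliva].
/blulukihzinurhi/: the rule's environment is not met; surfaces unchanged as [blulukihzinurhi].

buxkodejoina, dlimubupletazuliva, blulukihzinurhi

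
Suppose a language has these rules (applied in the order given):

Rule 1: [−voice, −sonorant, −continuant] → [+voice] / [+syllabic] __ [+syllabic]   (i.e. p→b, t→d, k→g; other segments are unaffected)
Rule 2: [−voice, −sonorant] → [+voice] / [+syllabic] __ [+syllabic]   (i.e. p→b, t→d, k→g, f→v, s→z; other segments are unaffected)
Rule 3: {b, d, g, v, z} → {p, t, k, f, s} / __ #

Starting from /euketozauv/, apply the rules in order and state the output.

Rule 1 (intervocalic voicing): /k/ is a voiceless stop between vowels /u/ and /e/, so it voices to [g]. /t/ is a voiceless stop between vowels /e/ and /o/, so it voices to [d]. /euketozauv/ → eugedozauv.
Rule 2 (intervocalic voicing): no segment meets the environment; /eugedozauv/ is unchanged.
Rule 3 (final devoicing): /v/ is a voiced obstruent in word-final position, so it devoices to [f]. /eugedozauv/ → eugedozauf.

eugedozauf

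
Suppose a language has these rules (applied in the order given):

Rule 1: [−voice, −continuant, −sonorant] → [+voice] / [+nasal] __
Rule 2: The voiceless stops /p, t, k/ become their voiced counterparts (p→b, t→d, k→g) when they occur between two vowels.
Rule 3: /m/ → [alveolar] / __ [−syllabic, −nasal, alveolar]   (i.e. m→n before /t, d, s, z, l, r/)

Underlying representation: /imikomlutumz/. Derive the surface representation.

Rule 1 (post-nasal voicing): no segment meets the environment; /imikomlutumz/ is unchanged.
Rule 2 (intervocalic voicing): /k/ is a voiceless stop between vowels /i/ and /o/, so it voices to [g]. /t/ is a voiceless stop between vowels /u/ and /u/, so it voices to [d]. /imikomlutumz/ → imigomludumz.
Rule 3 (nasal place assimilation): /m/ precedes the alveolar consonant /l/, so it assimilates in place to [n]. /m/ precedes the alveolar consonant /z/, so it assimilates in place to [n]. /imigomludumz/ → imigonludunz.

imigonludunz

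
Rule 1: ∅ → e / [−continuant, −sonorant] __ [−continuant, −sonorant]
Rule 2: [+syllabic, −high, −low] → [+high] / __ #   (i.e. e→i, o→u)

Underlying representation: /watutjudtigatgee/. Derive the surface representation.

Rule 1 (stop-cluster e-epenthesis): /d/ and /t/ form a stop–stop cluster, so [e] is inserted between them. /t/ and /g/ form a stop–stop cluster, so [e] is inserted between them. /watutjudtigatgee/ → watutjudetigategee.
Rule 2 (final vowel raising): /e/ is a mid vowel in word-final position, so it raises to [i]. /watutjudetigategee/ → watutjudetigategei.

watutjudetigategei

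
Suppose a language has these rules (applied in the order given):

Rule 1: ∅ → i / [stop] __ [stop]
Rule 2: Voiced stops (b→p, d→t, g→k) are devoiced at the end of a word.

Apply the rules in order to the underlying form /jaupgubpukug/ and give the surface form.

Rule 1 (stop-cluster i-epenthesis): /p/ and /g/ form a stop–stop cluster, so [i] is inserted between them. /b/ and /p/ form a stop–stop cluster, so [i] is inserted between them. /jaupgubpukug/ → jaupigubipukug.
Rule 2 (final devoicing): /g/ is a voiced stop in word-final position, so it devoices to [k]. /jaupigubipukug/ → jaupigubipukuk.

jaupigubipukuk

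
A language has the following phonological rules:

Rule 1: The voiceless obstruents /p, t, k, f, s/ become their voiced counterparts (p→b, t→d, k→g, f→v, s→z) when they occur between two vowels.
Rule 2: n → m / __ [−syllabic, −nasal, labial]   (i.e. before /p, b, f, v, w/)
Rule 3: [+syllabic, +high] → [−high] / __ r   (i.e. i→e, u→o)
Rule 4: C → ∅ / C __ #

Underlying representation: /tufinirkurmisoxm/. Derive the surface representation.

Rule 1 (intervocalic voicing): /f/ is a voiceless obstruent between vowels /u/ and /i/, so it voices to [v]. /s/ is a voiceless obstruent between vowels /i/ and /o/, so it voices to [z]. /tufinirkurmisoxm/ → tuvinirkurmizoxm.
Rule 2 (nasal place assimilation): no segment meets the environment; /tuvinirkurmizoxm/ is unchanged.
Rule 3 (pre-rhotic lowering): /i/ is a high vowel immediately before /r/, so it lowers to [e]. /u/ is a high vowel immediately before /r/, so it lowers to [o]. /tuvinirkurmizoxm/ → tuvinerkormizoxm.
Rule 4 (final cluster simplification): /m/ is the second consonant of a word-final cluster /xm/, so it deletes. /tuvinerkormizoxm/ → tuvinerkormizox.

tuvinerkormizox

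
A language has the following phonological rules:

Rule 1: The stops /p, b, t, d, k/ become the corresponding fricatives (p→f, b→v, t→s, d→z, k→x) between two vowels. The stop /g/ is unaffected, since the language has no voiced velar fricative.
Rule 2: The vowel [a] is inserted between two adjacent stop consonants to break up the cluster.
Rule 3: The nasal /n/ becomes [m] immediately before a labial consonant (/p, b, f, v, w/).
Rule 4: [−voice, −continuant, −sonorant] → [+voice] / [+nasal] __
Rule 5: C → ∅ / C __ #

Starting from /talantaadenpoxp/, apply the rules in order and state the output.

Rule 1 (intervocalic spirantization): /d/ is a stop between vowels /a/ and /e/, so it spirantizes to the fricative [z]. /talantaadenpoxp/ → talantaazenpoxp.
Rule 2 (stop-cluster a-epenthesis): no segment meets the environment; /talantaazenpoxp/ is unchanged.
Rule 3 (nasal place assimilation): /n/ precedes the labial consonant /p/, so it assimilates in place to [m]. /talantaazenpoxp/ → talantaazempoxp.
Rule 4 (post-nasal voicing): /t/ is a voiceless stop immediately after the nasal /n/, so it voices to [d]. /p/ is a voiceless stop immediately after the nasal /m/, so it voices to [b]. /talantaazempoxp/ → talandaazemboxp.
Rule 5 (final cluster simplification): /p/ is the second consonant of a word-final cluster /xp/, so it deletes. /talandaazemboxp/ → talandaazembox.

talandaazembox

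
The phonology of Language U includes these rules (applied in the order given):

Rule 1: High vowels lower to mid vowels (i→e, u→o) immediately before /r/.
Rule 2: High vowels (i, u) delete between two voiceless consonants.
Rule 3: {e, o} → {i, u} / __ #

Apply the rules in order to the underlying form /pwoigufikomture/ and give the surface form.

pwoigufkomtori

Rule 1 (pre-rhotic lowering): /u/ is a high vowel immediately before /r/, so it lowers to [o]. /pwoigufikomture/ → pwoigufikomtore.
Rule 2 (high vowel syncope): /i/ is a high vowel flanked by voiceless consonants /f/ and /k/, so it deletes. /pwoigufikomtore/ → pwoigufkomtore.
Rule 3 (final vowel raising): /e/ is a mid vowel in word-final position, so it raises to [i]. /pwoigufkomtore/ → pwoigufkomtori.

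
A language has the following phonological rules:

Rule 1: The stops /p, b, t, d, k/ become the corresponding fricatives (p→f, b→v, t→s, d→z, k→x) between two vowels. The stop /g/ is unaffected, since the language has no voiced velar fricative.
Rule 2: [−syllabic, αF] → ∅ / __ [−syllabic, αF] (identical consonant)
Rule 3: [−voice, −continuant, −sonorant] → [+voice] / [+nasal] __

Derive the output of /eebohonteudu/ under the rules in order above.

eevohondeuzu

Rule 1 (intervocalic spirantization): /b/ is a stop between vowels /e/ and /o/, so it spirantizes to the fricative [v]. /d/ is a stop between vowels /u/ and /u/, so it spirantizes to the fricative [z]. /eebohonteudu/ → eevohonteuzu.
Rule 2 (degemination): no segment meets the environment; /eevohonteuzu/ is unchanged.
Rule 3 (post-nasal voicing): /t/ is a voiceless stop immediately after the nasal /n/, so it voices to [d]. /eevohonteuzu/ → eevohondeuzu.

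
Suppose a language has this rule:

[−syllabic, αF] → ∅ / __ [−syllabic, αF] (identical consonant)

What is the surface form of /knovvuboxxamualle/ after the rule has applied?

knovuboxamuale

/vv/ is a geminate; the first /v/ deletes.
/xx/ is a geminate; the first /x/ deletes.
/ll/ is a geminate; the first /l/ deletes.
The other instances of /k/, /n/, /v/, /b/, /x/, /m/, /l/ do not occur in the required environment and remain unchanged.
Surface form: [knovuboxamuale].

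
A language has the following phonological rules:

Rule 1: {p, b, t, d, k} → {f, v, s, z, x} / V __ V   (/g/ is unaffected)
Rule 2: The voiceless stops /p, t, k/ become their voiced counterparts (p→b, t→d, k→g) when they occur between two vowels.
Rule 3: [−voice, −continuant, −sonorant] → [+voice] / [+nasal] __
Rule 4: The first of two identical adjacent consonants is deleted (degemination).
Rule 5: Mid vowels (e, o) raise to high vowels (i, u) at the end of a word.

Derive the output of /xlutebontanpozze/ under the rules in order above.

Rule 1 (intervocalic spirantization): /t/ is a stop between vowels /u/ and /e/, so it spirantizes to the fricative [s]. /b/ is a stop between vowels /e/ and /o/, so it spirantizes to the fricative [v]. /xlutebontanpozze/ → xlusevontanpozze.
Rule 2 (intervocalic voicing): no segment meets the environment; /xlusevontanpozze/ is unchanged.
Rule 3 (post-nasal voicing): /t/ is a voiceless stop immediately after the nasal /n/, so it voices to [d]. /p/ is a voiceless stop immediately after the nasal /n/, so it voices to [b]. /xlusevontanpozze/ → xlusevondanbozze.
Rule 4 (degemination): /zz/ is a geminate; the first /z/ deletes. /xlusevondanbozze/ → xlusevondanboze.
Rule 5 (final vowel raising): /e/ is a mid vowel in word-final position, so it raises to [i]. /xlusevondanboze/ → xlusevondanbozi.

xlusevondanbozi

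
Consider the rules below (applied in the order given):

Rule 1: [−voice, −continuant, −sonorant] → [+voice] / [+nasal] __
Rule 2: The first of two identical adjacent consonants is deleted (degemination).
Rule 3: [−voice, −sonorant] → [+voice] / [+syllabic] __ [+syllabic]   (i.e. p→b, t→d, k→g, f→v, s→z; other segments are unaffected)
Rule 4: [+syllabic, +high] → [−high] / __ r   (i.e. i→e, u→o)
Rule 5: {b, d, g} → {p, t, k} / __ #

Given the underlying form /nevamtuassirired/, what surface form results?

Rule 1 (post-nasal voicing): /t/ is a voiceless stop immediately after the nasal /m/, so it voices to [d]. /nevamtuassirired/ → nevamduassirired.
Rule 2 (degemination): /ss/ is a geminate; the first /s/ deletes. /nevamduassirired/ → nevamduasirired.
Rule 3 (intervocalic voicing): /s/ is a voiceless obstruent between vowels /a/ and /i/, so it voices to [z]. /nevamduasirired/ → nevamduazirired.
Rule 4 (pre-rhotic lowering): /i/ is a high vowel immediately before /r/, so it lowers to [e]. /i/ is a high vowel immediately before /r/, so it lowers to [e]. /nevamduazirired/ → nevamduazerered.
Rule 5 (final devoicing): /d/ is a voiced stop in word-final position, so it devoices to [t]. /nevamduazerered/ → nevamduazereret.

nevamduazereret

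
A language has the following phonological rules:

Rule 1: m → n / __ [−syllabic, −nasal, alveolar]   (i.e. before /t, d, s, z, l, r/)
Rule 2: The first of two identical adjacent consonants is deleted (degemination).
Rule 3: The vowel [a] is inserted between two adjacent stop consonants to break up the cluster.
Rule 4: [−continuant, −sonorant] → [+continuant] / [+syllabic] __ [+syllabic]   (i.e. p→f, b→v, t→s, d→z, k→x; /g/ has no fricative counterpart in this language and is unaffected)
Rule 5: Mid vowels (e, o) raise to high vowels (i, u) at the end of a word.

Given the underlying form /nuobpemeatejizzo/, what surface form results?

nuovafemeasejizu

Rule 1 (nasal place assimilation): no segment meets the environment; /nuobpemeatejizzo/ is unchanged.
Rule 2 (degemination): /zz/ is a geminate; the first /z/ deletes. /nuobpemeatejizzo/ → nuobpemeatejizo.
Rule 3 (stop-cluster a-epenthesis): /b/ and /p/ form a stop–stop cluster, so [a] is inserted between them. /nuobpemeatejizo/ → nuobapemeatejizo.
Rule 4 (intervocalic spirantization): /b/ is a stop between vowels /o/ and /a/, so it spirantizes to the fricative [v]. /p/ is a stop between vowels /a/ and /e/, so it spirantizes to the fricative [f]. /t/ is a stop between vowels /a/ and /e/, so it spirantizes to the fricative [s]. /nuobapemeatejizo/ → nuovafemeasejizo.
Rule 5 (final vowel raising): /o/ is a mid vowel in word-final position, so it raises to [u]. /nuovafemeasejizo/ → nuovafemeasejizu.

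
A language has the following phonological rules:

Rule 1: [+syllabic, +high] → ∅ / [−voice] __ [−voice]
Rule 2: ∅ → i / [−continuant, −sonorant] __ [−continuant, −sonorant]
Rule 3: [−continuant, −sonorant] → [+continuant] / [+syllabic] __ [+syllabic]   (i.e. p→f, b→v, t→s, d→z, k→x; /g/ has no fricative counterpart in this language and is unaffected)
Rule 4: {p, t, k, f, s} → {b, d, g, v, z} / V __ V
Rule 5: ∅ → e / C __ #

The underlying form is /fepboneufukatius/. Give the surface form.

Rule 1 (high vowel syncope): /u/ is a high vowel flanked by voiceless consonants /f/ and /k/, so it deletes. /fepboneufukatius/ → fepboneufkatius.
Rule 2 (stop-cluster i-epenthesis): /p/ and /b/ form a stop–stop cluster, so [i] is inserted between them. /fepboneufkatius/ → fepiboneufkatius.
Rule 3 (intervocalic spirantization): /p/ is a stop between vowels /e/ and /i/, so it spirantizes to the fricative [f]. /b/ is a stop between vowels /i/ and /o/, so it spirantizes to the fricative [v]. /t/ is a stop between vowels /a/ and /i/, so it spirantizes to the fricative [s]. /fepiboneufkatius/ → fefivoneufkasius.
Rule 4 (intervocalic voicing): /f/ is a voiceless obstruent between vowels /e/ and /i/, so it voices to [v]. /s/ is a voiceless obstruent between vowels /a/ and /i/, so it voices to [z]. /fefivoneufkasius/ → fevivoneufkazius.
Rule 5 (final e-epenthesis): the form ends in the consonant /s/, so [e] is inserted word-finally. /fevivoneufkazius/ → fevivoneufkaziuse.

fevivoneufkaziuse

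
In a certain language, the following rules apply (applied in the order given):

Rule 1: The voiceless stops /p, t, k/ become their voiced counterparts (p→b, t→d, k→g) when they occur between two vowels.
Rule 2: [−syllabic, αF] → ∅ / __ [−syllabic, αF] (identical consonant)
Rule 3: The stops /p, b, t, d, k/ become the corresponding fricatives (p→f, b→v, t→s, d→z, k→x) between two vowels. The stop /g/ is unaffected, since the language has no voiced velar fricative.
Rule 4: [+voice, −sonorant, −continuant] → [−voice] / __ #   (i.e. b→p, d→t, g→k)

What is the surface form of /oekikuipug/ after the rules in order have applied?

oegiguivuk

Rule 1 (intervocalic voicing): /k/ is a voiceless stop between vowels /e/ and /i/, so it voices to [g]. /k/ is a voiceless stop between vowels /i/ and /u/, so it voices to [g]. /p/ is a voiceless stop between vowels /i/ and /u/, so it voices to [b]. /oekikuipug/ → oegiguibug.
Rule 2 (degemination): no segment meets the environment; /oegiguibug/ is unchanged.
Rule 3 (intervocalic spirantization): /b/ is a stop between vowels /i/ and /u/, so it spirantizes to the fricative [v]. /oegiguibug/ → oegiguivug.
Rule 4 (final devoicing): /g/ is a voiced stop in word-final position, so it devoices to [k]. /oegiguivug/ → oegiguivuk.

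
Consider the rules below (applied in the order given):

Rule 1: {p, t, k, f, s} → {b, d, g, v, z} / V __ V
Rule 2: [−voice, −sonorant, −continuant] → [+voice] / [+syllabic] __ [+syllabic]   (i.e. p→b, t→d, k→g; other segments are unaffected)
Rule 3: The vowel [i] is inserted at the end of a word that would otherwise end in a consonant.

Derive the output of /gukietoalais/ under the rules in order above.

gugiedoalaisi

Rule 1 (intervocalic voicing): /k/ is a voiceless obstruent between vowels /u/ and /i/, so it voices to [g]. /t/ is a voiceless obstruent between vowels /e/ and /o/, so it voices to [d]. /gukietoalais/ → gugiedoalais.
Rule 2 (intervocalic voicing): no segment meets the environment; /gugiedoalais/ is unchanged.
Rule 3 (final i-epenthesis): the form ends in the consonant /s/, so [i] is inserted word-finally. /gugiedoalais/ → gugiedoalaisi.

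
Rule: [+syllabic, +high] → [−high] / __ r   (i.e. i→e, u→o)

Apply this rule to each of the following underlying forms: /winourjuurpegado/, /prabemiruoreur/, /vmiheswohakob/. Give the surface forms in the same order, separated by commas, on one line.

/winourjuurpegado/: /u/ is a high vowel immediately before /r/, so it lowers to [o]. /u/ is a high vowel immediately before /r/, so it lowers to [o]. → [winoorjuorpegado].
/prabemiruoreur/: /i/ is a high vowel immediately before /r/, so it lowers to [e]. /u/ is a high vowel immediately before /r/, so it lowers to [o]. → [prabemeruoreor].
/vmiheswohakob/: the rule's environment is not met; surfaces unchanged as [vmiheswohakob].

winoorjuorpegado, prabemeruoreor, vmiheswohakob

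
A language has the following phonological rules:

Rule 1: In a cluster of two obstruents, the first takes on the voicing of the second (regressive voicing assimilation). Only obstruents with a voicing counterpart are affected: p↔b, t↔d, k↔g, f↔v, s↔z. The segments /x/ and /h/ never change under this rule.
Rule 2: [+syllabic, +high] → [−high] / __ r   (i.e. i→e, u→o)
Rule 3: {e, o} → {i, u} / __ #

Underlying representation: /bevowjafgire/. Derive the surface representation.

bevowjavgeri

Rule 1 (regressive voicing assimilation): /f/ precedes the voiced obstruent /g/, so it voices to [v] by assimilation. /bevowjafgire/ → bevowjavgire.
Rule 2 (pre-rhotic lowering): /i/ is a high vowel immediately before /r/, so it lowers to [e]. /bevowjavgire/ → bevowjavgere.
Rule 3 (final vowel raising): /e/ is a mid vowel in word-final position, so it raises to [i]. /bevowjavgere/ → bevowjavgeri.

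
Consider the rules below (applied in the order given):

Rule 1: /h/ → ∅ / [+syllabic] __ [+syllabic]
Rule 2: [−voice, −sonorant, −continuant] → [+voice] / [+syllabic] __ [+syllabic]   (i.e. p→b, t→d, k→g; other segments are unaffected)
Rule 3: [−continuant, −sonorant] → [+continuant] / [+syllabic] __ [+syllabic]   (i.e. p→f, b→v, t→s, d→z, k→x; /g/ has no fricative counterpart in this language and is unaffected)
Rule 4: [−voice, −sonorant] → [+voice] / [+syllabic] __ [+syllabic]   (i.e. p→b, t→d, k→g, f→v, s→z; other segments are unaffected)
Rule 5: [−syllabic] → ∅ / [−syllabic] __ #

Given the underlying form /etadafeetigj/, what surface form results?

ezazaveezig

Rule 1 (intervocalic h-deletion): no segment meets the environment; /etadafeetigj/ is unchanged.
Rule 2 (intervocalic voicing): /t/ is a voiceless stop between vowels /e/ and /a/, so it voices to [d]. /t/ is a voiceless stop between vowels /e/ and /i/, so it voices to [d]. /etadafeetigj/ → edadafeedigj.
Rule 3 (intervocalic spirantization): /d/ is a stop between vowels /e/ and /a/, so it spirantizes to the fricative [z]. /d/ is a stop between vowels /a/ and /a/, so it spirantizes to the fricative [z]. /d/ is a stop between vowels /e/ and /i/, so it spirantizes to the fricative [z]. /edadafeedigj/ → ezazafeezigj.
Rule 4 (intervocalic voicing): /f/ is a voiceless obstruent between vowels /a/ and /e/, so it voices to [v]. /ezazafeezigj/ → ezazaveezigj.
Rule 5 (final cluster simplification): /j/ is the second consonant of a word-final cluster /gj/, so it deletes. /ezazaveezigj/ → ezazaveezig.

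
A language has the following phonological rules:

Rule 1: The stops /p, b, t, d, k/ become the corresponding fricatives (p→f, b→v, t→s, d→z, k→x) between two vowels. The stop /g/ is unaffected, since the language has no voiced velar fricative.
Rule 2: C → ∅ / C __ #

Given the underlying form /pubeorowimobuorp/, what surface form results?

puveorowimovuor

Rule 1 (intervocalic spirantization): /b/ is a stop between vowels /u/ and /e/, so it spirantizes to the fricative [v]. /b/ is a stop between vowels /o/ and /u/, so it spirantizes to the fricative [v]. /pubeorowimobuorp/ → puveorowimovuorp.
Rule 2 (final cluster simplification): /p/ is the second consonant of a word-final cluster /rp/, so it deletes. /puveorowimovuorp/ → puveorowimovuor.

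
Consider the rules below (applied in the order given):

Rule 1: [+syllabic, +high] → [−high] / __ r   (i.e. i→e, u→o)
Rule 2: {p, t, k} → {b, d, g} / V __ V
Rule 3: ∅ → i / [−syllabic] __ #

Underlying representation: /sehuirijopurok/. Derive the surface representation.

Rule 1 (pre-rhotic lowering): /i/ is a high vowel immediately before /r/, so it lowers to [e]. /u/ is a high vowel immediately before /r/, so it lowers to [o]. /sehuirijopurok/ → sehuerijoporok.
Rule 2 (intervocalic voicing): /p/ is a voiceless stop between vowels /o/ and /o/, so it voices to [b]. /sehuerijoporok/ → sehuerijoborok.
Rule 3 (final i-epenthesis): the form ends in the consonant /k/, so [i] is inserted word-finally. /sehuerijoborok/ → sehuerijoboroki.

sehuerijoboroki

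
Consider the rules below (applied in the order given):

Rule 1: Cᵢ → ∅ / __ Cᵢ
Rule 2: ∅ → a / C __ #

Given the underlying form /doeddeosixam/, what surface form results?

Rule 1 (degemination): /dd/ is a geminate; the first /d/ deletes. /doeddeosixam/ → doedeosixam.
Rule 2 (final a-epenthesis): the form ends in the consonant /m/, so [a] is inserted word-finally. /doedeosixam/ → doedeosixama.

doedeosixama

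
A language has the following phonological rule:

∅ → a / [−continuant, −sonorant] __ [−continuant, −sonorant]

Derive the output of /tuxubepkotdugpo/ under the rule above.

tuxubepakotadugapo

/p/ and /k/ form a stop–stop cluster, so [a] is inserted between them.
/t/ and /d/ form a stop–stop cluster, so [a] is inserted between them.
/g/ and /p/ form a stop–stop cluster, so [a] is inserted between them.
Surface form: [tuxubepakotadugapo].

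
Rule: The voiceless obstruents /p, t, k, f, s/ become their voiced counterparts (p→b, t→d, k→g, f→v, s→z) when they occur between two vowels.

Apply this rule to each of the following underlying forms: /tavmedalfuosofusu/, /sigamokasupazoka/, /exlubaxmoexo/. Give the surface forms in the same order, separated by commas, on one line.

/tavmedalfuosofusu/: /s/ is a voiceless obstruent between vowels /o/ and /o/, so it voices to [z]. /f/ is a voiceless obstruent between vowels /o/ and /u/, so it voices to [v]. /s/ is a voiceless obstruent between vowels /u/ and /u/, so it voices to [z]. → [tavmedalfuozovuzu].
/sigamokasupazoka/: /k/ is a voiceless obstruent between vowels /o/ and /a/, so it voices to [g]. /s/ is a voiceless obstruent between vowels /a/ and /u/, so it voices to [z]. /p/ is a voiceless obstruent between vowels /u/ and /a/, so it voices to [b]. /k/ is a voiceless obstruent between vowels /o/ and /a/, so it voices to [g]. → [sigamogazubazoga].
/exlubaxmoexo/: the rule's environment is not met; surfaces unchanged as [exlubaxmoexo].

tavmedalfuozovuzu, sigamogazubazoga, exlubaxmoexo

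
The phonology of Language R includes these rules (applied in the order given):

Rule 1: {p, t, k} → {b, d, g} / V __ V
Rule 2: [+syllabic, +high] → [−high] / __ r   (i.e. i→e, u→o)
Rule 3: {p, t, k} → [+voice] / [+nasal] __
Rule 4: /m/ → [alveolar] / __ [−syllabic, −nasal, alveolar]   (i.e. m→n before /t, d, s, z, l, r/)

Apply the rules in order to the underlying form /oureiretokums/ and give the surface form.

Rule 1 (intervocalic voicing): /t/ is a voiceless stop between vowels /e/ and /o/, so it voices to [d]. /k/ is a voiceless stop between vowels /o/ and /u/, so it voices to [g]. /oureiretokums/ → oureiredogums.
Rule 2 (pre-rhotic lowering): /u/ is a high vowel immediately before /r/, so it lowers to [o]. /i/ is a high vowel immediately before /r/, so it lowers to [e]. /oureiredogums/ → ooreeredogums.
Rule 3 (post-nasal voicing): no segment meets the environment; /ooreeredogums/ is unchanged.
Rule 4 (nasal place assimilation): /m/ precedes the alveolar consonant /s/, so it assimilates in place to [n]. /ooreeredogums/ → ooreeredoguns.

ooreeredoguns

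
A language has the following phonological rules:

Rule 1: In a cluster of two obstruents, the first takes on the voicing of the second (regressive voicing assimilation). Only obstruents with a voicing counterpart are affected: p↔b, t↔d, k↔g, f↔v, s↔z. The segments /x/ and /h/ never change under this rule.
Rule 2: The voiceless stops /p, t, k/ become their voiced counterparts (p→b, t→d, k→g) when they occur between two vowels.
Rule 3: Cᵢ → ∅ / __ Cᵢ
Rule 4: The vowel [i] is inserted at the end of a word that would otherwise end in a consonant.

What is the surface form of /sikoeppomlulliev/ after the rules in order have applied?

sigoepomlulievi

Rule 1 (regressive voicing assimilation): no segment meets the environment; /sikoeppomlulliev/ is unchanged.
Rule 2 (intervocalic voicing): /k/ is a voiceless stop between vowels /i/ and /o/, so it voices to [g]. /sikoeppomlulliev/ → sigoeppomlulliev.
Rule 3 (degemination): /pp/ is a geminate; the first /p/ deletes. /ll/ is a geminate; the first /l/ deletes. /sigoeppomlulliev/ → sigoepomluliev.
Rule 4 (final i-epenthesis): the form ends in the consonant /v/, so [i] is inserted word-finally. /sigoepomluliev/ → sigoepomlulievi.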